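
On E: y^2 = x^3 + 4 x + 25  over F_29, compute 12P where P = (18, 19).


k = 12 = 1100_2 (binary, LSB first: 0011)
Double-and-add from P = (18, 19):
  bit 0 = 0: acc unchanged = O
  bit 1 = 0: acc unchanged = O
  bit 2 = 1: acc = O + (3, 8) = (3, 8)
  bit 3 = 1: acc = (3, 8) + (28, 7) = (18, 10)

12P = (18, 10)


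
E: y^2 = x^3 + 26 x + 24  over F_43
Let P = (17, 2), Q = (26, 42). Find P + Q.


P != Q, so use the chord formula.
s = (y2 - y1) / (x2 - x1) = (40) / (9) mod 43 = 14
x3 = s^2 - x1 - x2 mod 43 = 14^2 - 17 - 26 = 24
y3 = s (x1 - x3) - y1 mod 43 = 14 * (17 - 24) - 2 = 29

P + Q = (24, 29)


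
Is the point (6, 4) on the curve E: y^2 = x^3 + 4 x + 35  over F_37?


Check whether y^2 = x^3 + 4 x + 35 (mod 37) for (x, y) = (6, 4).
LHS: y^2 = 4^2 mod 37 = 16
RHS: x^3 + 4 x + 35 = 6^3 + 4*6 + 35 mod 37 = 16
LHS = RHS

Yes, on the curve


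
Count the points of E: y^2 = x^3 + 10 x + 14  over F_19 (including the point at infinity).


For each x in F_19, count y with y^2 = x^3 + 10 x + 14 mod 19:
  x = 1: RHS = 6, y in [5, 14]  -> 2 point(s)
  x = 2: RHS = 4, y in [2, 17]  -> 2 point(s)
  x = 4: RHS = 4, y in [2, 17]  -> 2 point(s)
  x = 6: RHS = 5, y in [9, 10]  -> 2 point(s)
  x = 7: RHS = 9, y in [3, 16]  -> 2 point(s)
  x = 8: RHS = 17, y in [6, 13]  -> 2 point(s)
  x = 9: RHS = 16, y in [4, 15]  -> 2 point(s)
  x = 11: RHS = 11, y in [7, 12]  -> 2 point(s)
  x = 12: RHS = 0, y in [0]  -> 1 point(s)
  x = 13: RHS = 4, y in [2, 17]  -> 2 point(s)
  x = 15: RHS = 5, y in [9, 10]  -> 2 point(s)
  x = 17: RHS = 5, y in [9, 10]  -> 2 point(s)
Affine points: 23. Add the point at infinity: total = 24.

#E(F_19) = 24


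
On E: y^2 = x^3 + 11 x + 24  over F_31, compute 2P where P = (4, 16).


Doubling: s = (3 x1^2 + a) / (2 y1)
s = (3*4^2 + 11) / (2*16) mod 31 = 28
x3 = s^2 - 2 x1 mod 31 = 28^2 - 2*4 = 1
y3 = s (x1 - x3) - y1 mod 31 = 28 * (4 - 1) - 16 = 6

2P = (1, 6)


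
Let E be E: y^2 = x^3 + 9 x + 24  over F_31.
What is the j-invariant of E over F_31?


Delta = -16(4 a^3 + 27 b^2) mod 31 = 4
-1728 * (4 a)^3 = -1728 * (4*9)^3 mod 31 = 8
j = 8 * 4^(-1) mod 31 = 2

j = 2 (mod 31)


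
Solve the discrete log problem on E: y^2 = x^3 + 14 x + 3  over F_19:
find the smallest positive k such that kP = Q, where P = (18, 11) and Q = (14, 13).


Enumerate multiples of P until we hit Q = (14, 13):
  1P = (18, 11)
  2P = (13, 11)
  3P = (7, 8)
  4P = (17, 10)
  5P = (4, 3)
  6P = (14, 13)
Match found at i = 6.

k = 6


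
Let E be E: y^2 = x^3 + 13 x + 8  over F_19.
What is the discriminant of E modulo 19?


4 a^3 + 27 b^2 = 4*13^3 + 27*8^2 = 8788 + 1728 = 10516
Delta = -16 * (10516) = -168256
Delta mod 19 = 8

Delta = 8 (mod 19)


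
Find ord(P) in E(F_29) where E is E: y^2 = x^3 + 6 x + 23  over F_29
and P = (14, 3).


Compute successive multiples of P until we hit O:
  1P = (14, 3)
  2P = (0, 20)
  3P = (11, 12)
  4P = (13, 23)
  5P = (25, 14)
  6P = (20, 20)
  7P = (28, 25)
  8P = (9, 9)
  ... (continuing to 31P)
  31P = O

ord(P) = 31


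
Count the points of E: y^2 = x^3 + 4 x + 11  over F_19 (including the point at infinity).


For each x in F_19, count y with y^2 = x^3 + 4 x + 11 mod 19:
  x = 0: RHS = 11, y in [7, 12]  -> 2 point(s)
  x = 1: RHS = 16, y in [4, 15]  -> 2 point(s)
  x = 5: RHS = 4, y in [2, 17]  -> 2 point(s)
  x = 6: RHS = 4, y in [2, 17]  -> 2 point(s)
  x = 8: RHS = 4, y in [2, 17]  -> 2 point(s)
  x = 9: RHS = 16, y in [4, 15]  -> 2 point(s)
  x = 10: RHS = 6, y in [5, 14]  -> 2 point(s)
  x = 12: RHS = 1, y in [1, 18]  -> 2 point(s)
  x = 15: RHS = 7, y in [8, 11]  -> 2 point(s)
  x = 18: RHS = 6, y in [5, 14]  -> 2 point(s)
Affine points: 20. Add the point at infinity: total = 21.

#E(F_19) = 21


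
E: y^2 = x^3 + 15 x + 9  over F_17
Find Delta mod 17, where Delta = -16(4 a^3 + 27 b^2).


4 a^3 + 27 b^2 = 4*15^3 + 27*9^2 = 13500 + 2187 = 15687
Delta = -16 * (15687) = -250992
Delta mod 17 = 13

Delta = 13 (mod 17)


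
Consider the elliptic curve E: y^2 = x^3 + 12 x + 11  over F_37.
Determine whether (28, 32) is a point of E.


Check whether y^2 = x^3 + 12 x + 11 (mod 37) for (x, y) = (28, 32).
LHS: y^2 = 32^2 mod 37 = 25
RHS: x^3 + 12 x + 11 = 28^3 + 12*28 + 11 mod 37 = 25
LHS = RHS

Yes, on the curve


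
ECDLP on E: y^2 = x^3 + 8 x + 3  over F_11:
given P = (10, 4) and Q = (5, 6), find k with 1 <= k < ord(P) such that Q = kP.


Enumerate multiples of P until we hit Q = (5, 6):
  1P = (10, 4)
  2P = (2, 7)
  3P = (0, 6)
  4P = (5, 6)
Match found at i = 4.

k = 4


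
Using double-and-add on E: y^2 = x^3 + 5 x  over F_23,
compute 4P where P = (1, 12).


k = 4 = 100_2 (binary, LSB first: 001)
Double-and-add from P = (1, 12):
  bit 0 = 0: acc unchanged = O
  bit 1 = 0: acc unchanged = O
  bit 2 = 1: acc = O + (16, 17) = (16, 17)

4P = (16, 17)


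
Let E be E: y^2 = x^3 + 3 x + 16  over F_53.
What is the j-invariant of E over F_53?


Delta = -16(4 a^3 + 27 b^2) mod 53 = 40
-1728 * (4 a)^3 = -1728 * (4*3)^3 mod 53 = 36
j = 36 * 40^(-1) mod 53 = 38

j = 38 (mod 53)


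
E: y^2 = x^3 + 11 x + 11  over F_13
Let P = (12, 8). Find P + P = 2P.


Doubling: s = (3 x1^2 + a) / (2 y1)
s = (3*12^2 + 11) / (2*8) mod 13 = 9
x3 = s^2 - 2 x1 mod 13 = 9^2 - 2*12 = 5
y3 = s (x1 - x3) - y1 mod 13 = 9 * (12 - 5) - 8 = 3

2P = (5, 3)


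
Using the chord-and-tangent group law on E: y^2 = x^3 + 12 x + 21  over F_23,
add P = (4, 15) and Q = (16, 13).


P != Q, so use the chord formula.
s = (y2 - y1) / (x2 - x1) = (21) / (12) mod 23 = 19
x3 = s^2 - x1 - x2 mod 23 = 19^2 - 4 - 16 = 19
y3 = s (x1 - x3) - y1 mod 23 = 19 * (4 - 19) - 15 = 22

P + Q = (19, 22)


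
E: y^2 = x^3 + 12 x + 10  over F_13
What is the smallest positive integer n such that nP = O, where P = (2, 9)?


Compute successive multiples of P until we hit O:
  1P = (2, 9)
  2P = (5, 0)
  3P = (2, 4)
  4P = O

ord(P) = 4


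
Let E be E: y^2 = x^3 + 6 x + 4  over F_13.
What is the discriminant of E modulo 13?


4 a^3 + 27 b^2 = 4*6^3 + 27*4^2 = 864 + 432 = 1296
Delta = -16 * (1296) = -20736
Delta mod 13 = 12

Delta = 12 (mod 13)


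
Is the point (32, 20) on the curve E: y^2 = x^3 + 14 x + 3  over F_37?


Check whether y^2 = x^3 + 14 x + 3 (mod 37) for (x, y) = (32, 20).
LHS: y^2 = 20^2 mod 37 = 30
RHS: x^3 + 14 x + 3 = 32^3 + 14*32 + 3 mod 37 = 30
LHS = RHS

Yes, on the curve


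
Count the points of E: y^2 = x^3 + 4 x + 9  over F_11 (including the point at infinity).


For each x in F_11, count y with y^2 = x^3 + 4 x + 9 mod 11:
  x = 0: RHS = 9, y in [3, 8]  -> 2 point(s)
  x = 1: RHS = 3, y in [5, 6]  -> 2 point(s)
  x = 2: RHS = 3, y in [5, 6]  -> 2 point(s)
  x = 3: RHS = 4, y in [2, 9]  -> 2 point(s)
  x = 4: RHS = 1, y in [1, 10]  -> 2 point(s)
  x = 5: RHS = 0, y in [0]  -> 1 point(s)
  x = 8: RHS = 3, y in [5, 6]  -> 2 point(s)
  x = 9: RHS = 4, y in [2, 9]  -> 2 point(s)
  x = 10: RHS = 4, y in [2, 9]  -> 2 point(s)
Affine points: 17. Add the point at infinity: total = 18.

#E(F_11) = 18


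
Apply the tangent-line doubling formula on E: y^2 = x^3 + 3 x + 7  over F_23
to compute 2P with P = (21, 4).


Doubling: s = (3 x1^2 + a) / (2 y1)
s = (3*21^2 + 3) / (2*4) mod 23 = 22
x3 = s^2 - 2 x1 mod 23 = 22^2 - 2*21 = 5
y3 = s (x1 - x3) - y1 mod 23 = 22 * (21 - 5) - 4 = 3

2P = (5, 3)


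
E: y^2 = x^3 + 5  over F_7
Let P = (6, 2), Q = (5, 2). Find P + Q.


P != Q, so use the chord formula.
s = (y2 - y1) / (x2 - x1) = (0) / (6) mod 7 = 0
x3 = s^2 - x1 - x2 mod 7 = 0^2 - 6 - 5 = 3
y3 = s (x1 - x3) - y1 mod 7 = 0 * (6 - 3) - 2 = 5

P + Q = (3, 5)


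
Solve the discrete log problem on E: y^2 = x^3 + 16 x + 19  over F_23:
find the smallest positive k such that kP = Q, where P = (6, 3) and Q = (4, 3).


Enumerate multiples of P until we hit Q = (4, 3):
  1P = (6, 3)
  2P = (19, 12)
  3P = (11, 13)
  4P = (10, 12)
  5P = (2, 6)
  6P = (17, 11)
  7P = (3, 18)
  8P = (16, 1)
  9P = (13, 3)
  10P = (4, 20)
  11P = (22, 18)
  12P = (1, 6)
  13P = (9, 8)
  14P = (21, 18)
  15P = (20, 6)
  16P = (15, 0)
  17P = (20, 17)
  18P = (21, 5)
  19P = (9, 15)
  20P = (1, 17)
  21P = (22, 5)
  22P = (4, 3)
Match found at i = 22.

k = 22


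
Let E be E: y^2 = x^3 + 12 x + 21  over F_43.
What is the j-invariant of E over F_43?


Delta = -16(4 a^3 + 27 b^2) mod 43 = 25
-1728 * (4 a)^3 = -1728 * (4*12)^3 mod 43 = 32
j = 32 * 25^(-1) mod 43 = 3

j = 3 (mod 43)


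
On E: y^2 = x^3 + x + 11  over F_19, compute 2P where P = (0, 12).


k = 2 = 10_2 (binary, LSB first: 01)
Double-and-add from P = (0, 12):
  bit 0 = 0: acc unchanged = O
  bit 1 = 1: acc = O + (16, 0) = (16, 0)

2P = (16, 0)


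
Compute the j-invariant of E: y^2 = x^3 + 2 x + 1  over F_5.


Delta = -16(4 a^3 + 27 b^2) mod 5 = 1
-1728 * (4 a)^3 = -1728 * (4*2)^3 mod 5 = 4
j = 4 * 1^(-1) mod 5 = 4

j = 4 (mod 5)


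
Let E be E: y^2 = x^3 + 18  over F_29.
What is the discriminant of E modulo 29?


4 a^3 + 27 b^2 = 4*0^3 + 27*18^2 = 0 + 8748 = 8748
Delta = -16 * (8748) = -139968
Delta mod 29 = 15

Delta = 15 (mod 29)


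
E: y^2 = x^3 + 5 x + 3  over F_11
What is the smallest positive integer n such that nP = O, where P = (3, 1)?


Compute successive multiples of P until we hit O:
  1P = (3, 1)
  2P = (8, 7)
  3P = (1, 8)
  4P = (0, 5)
  5P = (0, 6)
  6P = (1, 3)
  7P = (8, 4)
  8P = (3, 10)
  ... (continuing to 9P)
  9P = O

ord(P) = 9


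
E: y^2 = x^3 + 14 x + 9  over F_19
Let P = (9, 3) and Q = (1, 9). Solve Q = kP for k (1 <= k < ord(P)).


Enumerate multiples of P until we hit Q = (1, 9):
  1P = (9, 3)
  2P = (8, 5)
  3P = (6, 10)
  4P = (1, 10)
  5P = (16, 15)
  6P = (14, 2)
  7P = (12, 9)
  8P = (2, 11)
  9P = (0, 3)
  10P = (10, 16)
  11P = (17, 7)
  12P = (17, 12)
  13P = (10, 3)
  14P = (0, 16)
  15P = (2, 8)
  16P = (12, 10)
  17P = (14, 17)
  18P = (16, 4)
  19P = (1, 9)
Match found at i = 19.

k = 19


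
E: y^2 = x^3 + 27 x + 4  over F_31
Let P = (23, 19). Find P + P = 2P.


Doubling: s = (3 x1^2 + a) / (2 y1)
s = (3*23^2 + 27) / (2*19) mod 31 = 18
x3 = s^2 - 2 x1 mod 31 = 18^2 - 2*23 = 30
y3 = s (x1 - x3) - y1 mod 31 = 18 * (23 - 30) - 19 = 10

2P = (30, 10)


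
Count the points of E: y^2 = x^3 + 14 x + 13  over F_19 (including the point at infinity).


For each x in F_19, count y with y^2 = x^3 + 14 x + 13 mod 19:
  x = 1: RHS = 9, y in [3, 16]  -> 2 point(s)
  x = 2: RHS = 11, y in [7, 12]  -> 2 point(s)
  x = 3: RHS = 6, y in [5, 14]  -> 2 point(s)
  x = 4: RHS = 0, y in [0]  -> 1 point(s)
  x = 6: RHS = 9, y in [3, 16]  -> 2 point(s)
  x = 7: RHS = 17, y in [6, 13]  -> 2 point(s)
  x = 11: RHS = 16, y in [4, 15]  -> 2 point(s)
  x = 12: RHS = 9, y in [3, 16]  -> 2 point(s)
  x = 13: RHS = 17, y in [6, 13]  -> 2 point(s)
  x = 15: RHS = 7, y in [8, 11]  -> 2 point(s)
  x = 16: RHS = 1, y in [1, 18]  -> 2 point(s)
  x = 18: RHS = 17, y in [6, 13]  -> 2 point(s)
Affine points: 23. Add the point at infinity: total = 24.

#E(F_19) = 24


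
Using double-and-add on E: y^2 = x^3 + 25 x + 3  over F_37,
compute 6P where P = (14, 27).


k = 6 = 110_2 (binary, LSB first: 011)
Double-and-add from P = (14, 27):
  bit 0 = 0: acc unchanged = O
  bit 1 = 1: acc = O + (20, 20) = (20, 20)
  bit 2 = 1: acc = (20, 20) + (7, 22) = (19, 14)

6P = (19, 14)


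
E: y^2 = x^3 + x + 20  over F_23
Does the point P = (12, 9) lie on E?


Check whether y^2 = x^3 + 1 x + 20 (mod 23) for (x, y) = (12, 9).
LHS: y^2 = 9^2 mod 23 = 12
RHS: x^3 + 1 x + 20 = 12^3 + 1*12 + 20 mod 23 = 12
LHS = RHS

Yes, on the curve


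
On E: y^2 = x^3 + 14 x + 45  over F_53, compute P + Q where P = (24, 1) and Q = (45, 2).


P != Q, so use the chord formula.
s = (y2 - y1) / (x2 - x1) = (1) / (21) mod 53 = 48
x3 = s^2 - x1 - x2 mod 53 = 48^2 - 24 - 45 = 9
y3 = s (x1 - x3) - y1 mod 53 = 48 * (24 - 9) - 1 = 30

P + Q = (9, 30)


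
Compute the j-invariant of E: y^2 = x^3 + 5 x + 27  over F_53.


Delta = -16(4 a^3 + 27 b^2) mod 53 = 1
-1728 * (4 a)^3 = -1728 * (4*5)^3 mod 53 = 43
j = 43 * 1^(-1) mod 53 = 43

j = 43 (mod 53)


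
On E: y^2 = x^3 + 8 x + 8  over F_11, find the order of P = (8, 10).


Compute successive multiples of P until we hit O:
  1P = (8, 10)
  2P = (7, 0)
  3P = (8, 1)
  4P = O

ord(P) = 4


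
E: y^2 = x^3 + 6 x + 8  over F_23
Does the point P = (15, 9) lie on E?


Check whether y^2 = x^3 + 6 x + 8 (mod 23) for (x, y) = (15, 9).
LHS: y^2 = 9^2 mod 23 = 12
RHS: x^3 + 6 x + 8 = 15^3 + 6*15 + 8 mod 23 = 0
LHS != RHS

No, not on the curve


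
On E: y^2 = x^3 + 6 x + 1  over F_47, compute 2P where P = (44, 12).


Doubling: s = (3 x1^2 + a) / (2 y1)
s = (3*44^2 + 6) / (2*12) mod 47 = 19
x3 = s^2 - 2 x1 mod 47 = 19^2 - 2*44 = 38
y3 = s (x1 - x3) - y1 mod 47 = 19 * (44 - 38) - 12 = 8

2P = (38, 8)


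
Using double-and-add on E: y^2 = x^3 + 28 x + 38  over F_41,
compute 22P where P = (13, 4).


k = 22 = 10110_2 (binary, LSB first: 01101)
Double-and-add from P = (13, 4):
  bit 0 = 0: acc unchanged = O
  bit 1 = 1: acc = O + (33, 32) = (33, 32)
  bit 2 = 1: acc = (33, 32) + (11, 18) = (34, 27)
  bit 3 = 0: acc unchanged = (34, 27)
  bit 4 = 1: acc = (34, 27) + (23, 37) = (16, 20)

22P = (16, 20)


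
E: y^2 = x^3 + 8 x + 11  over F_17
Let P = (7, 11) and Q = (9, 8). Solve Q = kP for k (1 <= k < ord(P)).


Enumerate multiples of P until we hit Q = (9, 8):
  1P = (7, 11)
  2P = (12, 4)
  3P = (2, 16)
  4P = (9, 8)
Match found at i = 4.

k = 4


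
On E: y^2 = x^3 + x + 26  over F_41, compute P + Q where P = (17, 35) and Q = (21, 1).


P != Q, so use the chord formula.
s = (y2 - y1) / (x2 - x1) = (7) / (4) mod 41 = 12
x3 = s^2 - x1 - x2 mod 41 = 12^2 - 17 - 21 = 24
y3 = s (x1 - x3) - y1 mod 41 = 12 * (17 - 24) - 35 = 4

P + Q = (24, 4)


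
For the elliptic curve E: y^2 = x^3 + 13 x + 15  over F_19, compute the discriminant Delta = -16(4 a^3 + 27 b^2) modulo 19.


4 a^3 + 27 b^2 = 4*13^3 + 27*15^2 = 8788 + 6075 = 14863
Delta = -16 * (14863) = -237808
Delta mod 19 = 15

Delta = 15 (mod 19)


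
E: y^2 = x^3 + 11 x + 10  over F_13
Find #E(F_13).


For each x in F_13, count y with y^2 = x^3 + 11 x + 10 mod 13:
  x = 0: RHS = 10, y in [6, 7]  -> 2 point(s)
  x = 1: RHS = 9, y in [3, 10]  -> 2 point(s)
  x = 2: RHS = 1, y in [1, 12]  -> 2 point(s)
  x = 4: RHS = 1, y in [1, 12]  -> 2 point(s)
  x = 7: RHS = 1, y in [1, 12]  -> 2 point(s)
  x = 8: RHS = 12, y in [5, 8]  -> 2 point(s)
Affine points: 12. Add the point at infinity: total = 13.

#E(F_13) = 13


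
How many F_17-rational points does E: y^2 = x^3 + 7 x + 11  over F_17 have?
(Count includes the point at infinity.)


For each x in F_17, count y with y^2 = x^3 + 7 x + 11 mod 17:
  x = 1: RHS = 2, y in [6, 11]  -> 2 point(s)
  x = 2: RHS = 16, y in [4, 13]  -> 2 point(s)
  x = 3: RHS = 8, y in [5, 12]  -> 2 point(s)
  x = 4: RHS = 1, y in [1, 16]  -> 2 point(s)
  x = 5: RHS = 1, y in [1, 16]  -> 2 point(s)
  x = 8: RHS = 1, y in [1, 16]  -> 2 point(s)
  x = 9: RHS = 4, y in [2, 15]  -> 2 point(s)
  x = 11: RHS = 8, y in [5, 12]  -> 2 point(s)
  x = 12: RHS = 4, y in [2, 15]  -> 2 point(s)
  x = 13: RHS = 4, y in [2, 15]  -> 2 point(s)
Affine points: 20. Add the point at infinity: total = 21.

#E(F_17) = 21


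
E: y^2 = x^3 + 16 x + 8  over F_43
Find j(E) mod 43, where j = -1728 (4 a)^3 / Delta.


Delta = -16(4 a^3 + 27 b^2) mod 43 = 28
-1728 * (4 a)^3 = -1728 * (4*16)^3 mod 43 = 1
j = 1 * 28^(-1) mod 43 = 20

j = 20 (mod 43)


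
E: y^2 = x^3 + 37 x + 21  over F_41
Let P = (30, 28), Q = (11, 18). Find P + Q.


P != Q, so use the chord formula.
s = (y2 - y1) / (x2 - x1) = (31) / (22) mod 41 = 7
x3 = s^2 - x1 - x2 mod 41 = 7^2 - 30 - 11 = 8
y3 = s (x1 - x3) - y1 mod 41 = 7 * (30 - 8) - 28 = 3

P + Q = (8, 3)


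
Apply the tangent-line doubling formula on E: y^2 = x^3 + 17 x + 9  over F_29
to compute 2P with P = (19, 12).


Doubling: s = (3 x1^2 + a) / (2 y1)
s = (3*19^2 + 17) / (2*12) mod 29 = 12
x3 = s^2 - 2 x1 mod 29 = 12^2 - 2*19 = 19
y3 = s (x1 - x3) - y1 mod 29 = 12 * (19 - 19) - 12 = 17

2P = (19, 17)


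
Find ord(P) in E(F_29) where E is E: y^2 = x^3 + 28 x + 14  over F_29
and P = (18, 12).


Compute successive multiples of P until we hit O:
  1P = (18, 12)
  2P = (2, 7)
  3P = (4, 25)
  4P = (16, 11)
  5P = (17, 3)
  6P = (17, 26)
  7P = (16, 18)
  8P = (4, 4)
  ... (continuing to 11P)
  11P = O

ord(P) = 11


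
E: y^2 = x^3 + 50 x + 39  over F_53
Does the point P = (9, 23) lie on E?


Check whether y^2 = x^3 + 50 x + 39 (mod 53) for (x, y) = (9, 23).
LHS: y^2 = 23^2 mod 53 = 52
RHS: x^3 + 50 x + 39 = 9^3 + 50*9 + 39 mod 53 = 52
LHS = RHS

Yes, on the curve


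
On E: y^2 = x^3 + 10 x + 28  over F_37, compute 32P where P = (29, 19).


k = 32 = 100000_2 (binary, LSB first: 000001)
Double-and-add from P = (29, 19):
  bit 0 = 0: acc unchanged = O
  bit 1 = 0: acc unchanged = O
  bit 2 = 0: acc unchanged = O
  bit 3 = 0: acc unchanged = O
  bit 4 = 0: acc unchanged = O
  bit 5 = 1: acc = O + (31, 23) = (31, 23)

32P = (31, 23)


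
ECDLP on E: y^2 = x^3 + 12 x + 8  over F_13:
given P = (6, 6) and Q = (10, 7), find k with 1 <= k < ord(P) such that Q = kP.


Enumerate multiples of P until we hit Q = (10, 7):
  1P = (6, 6)
  2P = (10, 6)
  3P = (10, 7)
Match found at i = 3.

k = 3


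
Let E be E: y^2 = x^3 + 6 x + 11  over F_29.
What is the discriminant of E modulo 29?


4 a^3 + 27 b^2 = 4*6^3 + 27*11^2 = 864 + 3267 = 4131
Delta = -16 * (4131) = -66096
Delta mod 29 = 24

Delta = 24 (mod 29)


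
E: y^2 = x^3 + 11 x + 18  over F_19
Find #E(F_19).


For each x in F_19, count y with y^2 = x^3 + 11 x + 18 mod 19:
  x = 1: RHS = 11, y in [7, 12]  -> 2 point(s)
  x = 7: RHS = 1, y in [1, 18]  -> 2 point(s)
  x = 10: RHS = 7, y in [8, 11]  -> 2 point(s)
  x = 11: RHS = 7, y in [8, 11]  -> 2 point(s)
  x = 12: RHS = 16, y in [4, 15]  -> 2 point(s)
  x = 14: RHS = 9, y in [3, 16]  -> 2 point(s)
  x = 15: RHS = 5, y in [9, 10]  -> 2 point(s)
  x = 17: RHS = 7, y in [8, 11]  -> 2 point(s)
  x = 18: RHS = 6, y in [5, 14]  -> 2 point(s)
Affine points: 18. Add the point at infinity: total = 19.

#E(F_19) = 19


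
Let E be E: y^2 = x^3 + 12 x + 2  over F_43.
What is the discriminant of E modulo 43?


4 a^3 + 27 b^2 = 4*12^3 + 27*2^2 = 6912 + 108 = 7020
Delta = -16 * (7020) = -112320
Delta mod 43 = 39

Delta = 39 (mod 43)


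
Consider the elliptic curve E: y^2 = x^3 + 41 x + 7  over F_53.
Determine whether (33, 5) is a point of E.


Check whether y^2 = x^3 + 41 x + 7 (mod 53) for (x, y) = (33, 5).
LHS: y^2 = 5^2 mod 53 = 25
RHS: x^3 + 41 x + 7 = 33^3 + 41*33 + 7 mod 53 = 38
LHS != RHS

No, not on the curve


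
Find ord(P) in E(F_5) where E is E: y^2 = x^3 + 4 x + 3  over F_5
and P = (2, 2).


Compute successive multiples of P until we hit O:
  1P = (2, 2)
  2P = (2, 3)
  3P = O

ord(P) = 3


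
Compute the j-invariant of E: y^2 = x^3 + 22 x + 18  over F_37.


Delta = -16(4 a^3 + 27 b^2) mod 37 = 34
-1728 * (4 a)^3 = -1728 * (4*22)^3 mod 37 = 29
j = 29 * 34^(-1) mod 37 = 15

j = 15 (mod 37)


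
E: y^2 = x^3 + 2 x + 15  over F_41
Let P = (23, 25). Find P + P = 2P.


Doubling: s = (3 x1^2 + a) / (2 y1)
s = (3*23^2 + 2) / (2*25) mod 41 = 8
x3 = s^2 - 2 x1 mod 41 = 8^2 - 2*23 = 18
y3 = s (x1 - x3) - y1 mod 41 = 8 * (23 - 18) - 25 = 15

2P = (18, 15)


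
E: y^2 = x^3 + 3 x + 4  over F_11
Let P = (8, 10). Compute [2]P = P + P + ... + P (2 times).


k = 2 = 10_2 (binary, LSB first: 01)
Double-and-add from P = (8, 10):
  bit 0 = 0: acc unchanged = O
  bit 1 = 1: acc = O + (0, 2) = (0, 2)

2P = (0, 2)


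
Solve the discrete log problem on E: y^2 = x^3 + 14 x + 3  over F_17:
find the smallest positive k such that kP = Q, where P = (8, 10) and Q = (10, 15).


Enumerate multiples of P until we hit Q = (10, 15):
  1P = (8, 10)
  2P = (9, 12)
  3P = (4, 15)
  4P = (14, 6)
  5P = (3, 15)
  6P = (7, 6)
  7P = (1, 1)
  8P = (10, 2)
  9P = (15, 1)
  10P = (13, 11)
  11P = (11, 3)
  12P = (11, 14)
  13P = (13, 6)
  14P = (15, 16)
  15P = (10, 15)
Match found at i = 15.

k = 15


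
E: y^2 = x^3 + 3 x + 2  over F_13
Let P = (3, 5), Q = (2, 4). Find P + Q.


P != Q, so use the chord formula.
s = (y2 - y1) / (x2 - x1) = (12) / (12) mod 13 = 1
x3 = s^2 - x1 - x2 mod 13 = 1^2 - 3 - 2 = 9
y3 = s (x1 - x3) - y1 mod 13 = 1 * (3 - 9) - 5 = 2

P + Q = (9, 2)


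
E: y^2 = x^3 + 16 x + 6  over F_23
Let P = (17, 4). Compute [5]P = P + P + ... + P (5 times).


k = 5 = 101_2 (binary, LSB first: 101)
Double-and-add from P = (17, 4):
  bit 0 = 1: acc = O + (17, 4) = (17, 4)
  bit 1 = 0: acc unchanged = (17, 4)
  bit 2 = 1: acc = (17, 4) + (3, 14) = (19, 4)

5P = (19, 4)


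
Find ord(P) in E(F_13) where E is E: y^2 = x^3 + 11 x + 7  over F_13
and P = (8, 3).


Compute successive multiples of P until we hit O:
  1P = (8, 3)
  2P = (6, 4)
  3P = (9, 4)
  4P = (10, 8)
  5P = (11, 9)
  6P = (11, 4)
  7P = (10, 5)
  8P = (9, 9)
  ... (continuing to 11P)
  11P = O

ord(P) = 11


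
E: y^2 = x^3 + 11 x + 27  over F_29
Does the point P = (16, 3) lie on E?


Check whether y^2 = x^3 + 11 x + 27 (mod 29) for (x, y) = (16, 3).
LHS: y^2 = 3^2 mod 29 = 9
RHS: x^3 + 11 x + 27 = 16^3 + 11*16 + 27 mod 29 = 7
LHS != RHS

No, not on the curve


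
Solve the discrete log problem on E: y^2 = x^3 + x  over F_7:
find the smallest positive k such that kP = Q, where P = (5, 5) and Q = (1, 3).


Enumerate multiples of P until we hit Q = (1, 3):
  1P = (5, 5)
  2P = (1, 3)
Match found at i = 2.

k = 2


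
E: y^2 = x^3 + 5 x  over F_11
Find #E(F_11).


For each x in F_11, count y with y^2 = x^3 + 5 x + 0 mod 11:
  x = 0: RHS = 0, y in [0]  -> 1 point(s)
  x = 3: RHS = 9, y in [3, 8]  -> 2 point(s)
  x = 6: RHS = 4, y in [2, 9]  -> 2 point(s)
  x = 7: RHS = 4, y in [2, 9]  -> 2 point(s)
  x = 9: RHS = 4, y in [2, 9]  -> 2 point(s)
  x = 10: RHS = 5, y in [4, 7]  -> 2 point(s)
Affine points: 11. Add the point at infinity: total = 12.

#E(F_11) = 12


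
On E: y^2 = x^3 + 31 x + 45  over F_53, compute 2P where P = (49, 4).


Doubling: s = (3 x1^2 + a) / (2 y1)
s = (3*49^2 + 31) / (2*4) mod 53 = 43
x3 = s^2 - 2 x1 mod 53 = 43^2 - 2*49 = 2
y3 = s (x1 - x3) - y1 mod 53 = 43 * (49 - 2) - 4 = 3

2P = (2, 3)


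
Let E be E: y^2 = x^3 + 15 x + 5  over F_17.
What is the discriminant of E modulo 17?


4 a^3 + 27 b^2 = 4*15^3 + 27*5^2 = 13500 + 675 = 14175
Delta = -16 * (14175) = -226800
Delta mod 17 = 14

Delta = 14 (mod 17)


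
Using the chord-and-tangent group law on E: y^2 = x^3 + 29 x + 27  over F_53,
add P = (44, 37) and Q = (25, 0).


P != Q, so use the chord formula.
s = (y2 - y1) / (x2 - x1) = (16) / (34) mod 53 = 41
x3 = s^2 - x1 - x2 mod 53 = 41^2 - 44 - 25 = 22
y3 = s (x1 - x3) - y1 mod 53 = 41 * (44 - 22) - 37 = 17

P + Q = (22, 17)


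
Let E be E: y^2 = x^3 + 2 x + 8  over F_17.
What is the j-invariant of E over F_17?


Delta = -16(4 a^3 + 27 b^2) mod 17 = 9
-1728 * (4 a)^3 = -1728 * (4*2)^3 mod 17 = 12
j = 12 * 9^(-1) mod 17 = 7

j = 7 (mod 17)


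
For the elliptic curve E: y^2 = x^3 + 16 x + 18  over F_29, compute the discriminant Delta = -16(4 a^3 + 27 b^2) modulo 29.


4 a^3 + 27 b^2 = 4*16^3 + 27*18^2 = 16384 + 8748 = 25132
Delta = -16 * (25132) = -402112
Delta mod 29 = 2

Delta = 2 (mod 29)


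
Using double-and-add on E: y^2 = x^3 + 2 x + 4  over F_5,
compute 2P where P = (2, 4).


k = 2 = 10_2 (binary, LSB first: 01)
Double-and-add from P = (2, 4):
  bit 0 = 0: acc unchanged = O
  bit 1 = 1: acc = O + (0, 2) = (0, 2)

2P = (0, 2)


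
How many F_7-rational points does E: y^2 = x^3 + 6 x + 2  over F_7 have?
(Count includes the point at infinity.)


For each x in F_7, count y with y^2 = x^3 + 6 x + 2 mod 7:
  x = 0: RHS = 2, y in [3, 4]  -> 2 point(s)
  x = 1: RHS = 2, y in [3, 4]  -> 2 point(s)
  x = 2: RHS = 1, y in [1, 6]  -> 2 point(s)
  x = 6: RHS = 2, y in [3, 4]  -> 2 point(s)
Affine points: 8. Add the point at infinity: total = 9.

#E(F_7) = 9


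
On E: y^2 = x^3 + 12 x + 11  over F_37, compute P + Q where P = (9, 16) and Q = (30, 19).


P != Q, so use the chord formula.
s = (y2 - y1) / (x2 - x1) = (3) / (21) mod 37 = 16
x3 = s^2 - x1 - x2 mod 37 = 16^2 - 9 - 30 = 32
y3 = s (x1 - x3) - y1 mod 37 = 16 * (9 - 32) - 16 = 23

P + Q = (32, 23)


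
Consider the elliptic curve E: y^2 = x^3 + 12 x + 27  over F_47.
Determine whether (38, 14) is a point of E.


Check whether y^2 = x^3 + 12 x + 27 (mod 47) for (x, y) = (38, 14).
LHS: y^2 = 14^2 mod 47 = 8
RHS: x^3 + 12 x + 27 = 38^3 + 12*38 + 27 mod 47 = 36
LHS != RHS

No, not on the curve


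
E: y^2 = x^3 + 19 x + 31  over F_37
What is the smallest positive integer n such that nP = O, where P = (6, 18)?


Compute successive multiples of P until we hit O:
  1P = (6, 18)
  2P = (22, 16)
  3P = (20, 30)
  4P = (14, 28)
  5P = (7, 27)
  6P = (31, 16)
  7P = (36, 14)
  8P = (21, 21)
  ... (continuing to 23P)
  23P = O

ord(P) = 23


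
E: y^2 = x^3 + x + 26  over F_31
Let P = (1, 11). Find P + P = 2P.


Doubling: s = (3 x1^2 + a) / (2 y1)
s = (3*1^2 + 1) / (2*11) mod 31 = 3
x3 = s^2 - 2 x1 mod 31 = 3^2 - 2*1 = 7
y3 = s (x1 - x3) - y1 mod 31 = 3 * (1 - 7) - 11 = 2

2P = (7, 2)


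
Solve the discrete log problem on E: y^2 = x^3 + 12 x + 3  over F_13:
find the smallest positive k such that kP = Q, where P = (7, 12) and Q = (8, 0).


Enumerate multiples of P until we hit Q = (8, 0):
  1P = (7, 12)
  2P = (11, 7)
  3P = (12, 4)
  4P = (8, 0)
Match found at i = 4.

k = 4


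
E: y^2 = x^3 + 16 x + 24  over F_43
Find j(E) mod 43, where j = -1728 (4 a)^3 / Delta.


Delta = -16(4 a^3 + 27 b^2) mod 43 = 36
-1728 * (4 a)^3 = -1728 * (4*16)^3 mod 43 = 1
j = 1 * 36^(-1) mod 43 = 6

j = 6 (mod 43)


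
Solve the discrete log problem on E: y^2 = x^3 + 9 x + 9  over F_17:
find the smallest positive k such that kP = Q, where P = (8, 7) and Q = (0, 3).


Enumerate multiples of P until we hit Q = (0, 3):
  1P = (8, 7)
  2P = (2, 16)
  3P = (5, 14)
  4P = (0, 14)
  5P = (1, 6)
  6P = (16, 4)
  7P = (12, 3)
  8P = (15, 0)
  9P = (12, 14)
  10P = (16, 13)
  11P = (1, 11)
  12P = (0, 3)
Match found at i = 12.

k = 12


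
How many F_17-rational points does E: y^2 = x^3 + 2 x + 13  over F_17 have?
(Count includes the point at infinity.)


For each x in F_17, count y with y^2 = x^3 + 2 x + 13 mod 17:
  x = 0: RHS = 13, y in [8, 9]  -> 2 point(s)
  x = 1: RHS = 16, y in [4, 13]  -> 2 point(s)
  x = 2: RHS = 8, y in [5, 12]  -> 2 point(s)
  x = 4: RHS = 0, y in [0]  -> 1 point(s)
  x = 7: RHS = 13, y in [8, 9]  -> 2 point(s)
  x = 10: RHS = 13, y in [8, 9]  -> 2 point(s)
  x = 13: RHS = 9, y in [3, 14]  -> 2 point(s)
  x = 15: RHS = 1, y in [1, 16]  -> 2 point(s)
Affine points: 15. Add the point at infinity: total = 16.

#E(F_17) = 16


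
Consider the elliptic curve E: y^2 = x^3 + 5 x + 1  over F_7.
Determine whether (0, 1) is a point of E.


Check whether y^2 = x^3 + 5 x + 1 (mod 7) for (x, y) = (0, 1).
LHS: y^2 = 1^2 mod 7 = 1
RHS: x^3 + 5 x + 1 = 0^3 + 5*0 + 1 mod 7 = 1
LHS = RHS

Yes, on the curve


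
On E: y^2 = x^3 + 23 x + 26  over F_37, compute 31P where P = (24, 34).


k = 31 = 11111_2 (binary, LSB first: 11111)
Double-and-add from P = (24, 34):
  bit 0 = 1: acc = O + (24, 34) = (24, 34)
  bit 1 = 1: acc = (24, 34) + (30, 15) = (29, 25)
  bit 2 = 1: acc = (29, 25) + (5, 28) = (14, 24)
  bit 3 = 1: acc = (14, 24) + (0, 27) = (7, 30)
  bit 4 = 1: acc = (7, 30) + (9, 0) = (24, 3)

31P = (24, 3)


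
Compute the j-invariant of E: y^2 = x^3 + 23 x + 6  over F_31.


Delta = -16(4 a^3 + 27 b^2) mod 31 = 11
-1728 * (4 a)^3 = -1728 * (4*23)^3 mod 31 = 23
j = 23 * 11^(-1) mod 31 = 19

j = 19 (mod 31)


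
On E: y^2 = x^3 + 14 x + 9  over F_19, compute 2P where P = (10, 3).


Doubling: s = (3 x1^2 + a) / (2 y1)
s = (3*10^2 + 14) / (2*3) mod 19 = 8
x3 = s^2 - 2 x1 mod 19 = 8^2 - 2*10 = 6
y3 = s (x1 - x3) - y1 mod 19 = 8 * (10 - 6) - 3 = 10

2P = (6, 10)


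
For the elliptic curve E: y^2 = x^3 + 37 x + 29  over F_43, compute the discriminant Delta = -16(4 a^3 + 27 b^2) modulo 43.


4 a^3 + 27 b^2 = 4*37^3 + 27*29^2 = 202612 + 22707 = 225319
Delta = -16 * (225319) = -3605104
Delta mod 43 = 16

Delta = 16 (mod 43)


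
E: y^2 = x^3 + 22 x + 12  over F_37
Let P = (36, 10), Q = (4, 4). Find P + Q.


P != Q, so use the chord formula.
s = (y2 - y1) / (x2 - x1) = (31) / (5) mod 37 = 21
x3 = s^2 - x1 - x2 mod 37 = 21^2 - 36 - 4 = 31
y3 = s (x1 - x3) - y1 mod 37 = 21 * (36 - 31) - 10 = 21

P + Q = (31, 21)


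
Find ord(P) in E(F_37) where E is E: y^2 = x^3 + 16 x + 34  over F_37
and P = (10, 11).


Compute successive multiples of P until we hit O:
  1P = (10, 11)
  2P = (27, 24)
  3P = (34, 12)
  4P = (23, 27)
  5P = (25, 36)
  6P = (13, 21)
  7P = (21, 14)
  8P = (18, 7)
  ... (continuing to 28P)
  28P = O

ord(P) = 28


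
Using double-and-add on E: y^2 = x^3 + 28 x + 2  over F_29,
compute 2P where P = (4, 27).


k = 2 = 10_2 (binary, LSB first: 01)
Double-and-add from P = (4, 27):
  bit 0 = 0: acc unchanged = O
  bit 1 = 1: acc = O + (5, 21) = (5, 21)

2P = (5, 21)


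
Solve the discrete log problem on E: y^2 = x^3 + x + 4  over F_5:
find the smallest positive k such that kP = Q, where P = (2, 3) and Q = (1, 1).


Enumerate multiples of P until we hit Q = (1, 1):
  1P = (2, 3)
  2P = (0, 3)
  3P = (3, 2)
  4P = (1, 1)
Match found at i = 4.

k = 4


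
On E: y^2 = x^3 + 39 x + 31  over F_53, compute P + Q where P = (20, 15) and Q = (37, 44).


P != Q, so use the chord formula.
s = (y2 - y1) / (x2 - x1) = (29) / (17) mod 53 = 36
x3 = s^2 - x1 - x2 mod 53 = 36^2 - 20 - 37 = 20
y3 = s (x1 - x3) - y1 mod 53 = 36 * (20 - 20) - 15 = 38

P + Q = (20, 38)


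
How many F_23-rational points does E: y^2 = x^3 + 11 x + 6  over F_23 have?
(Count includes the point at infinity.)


For each x in F_23, count y with y^2 = x^3 + 11 x + 6 mod 23:
  x = 0: RHS = 6, y in [11, 12]  -> 2 point(s)
  x = 1: RHS = 18, y in [8, 15]  -> 2 point(s)
  x = 2: RHS = 13, y in [6, 17]  -> 2 point(s)
  x = 5: RHS = 2, y in [5, 18]  -> 2 point(s)
  x = 6: RHS = 12, y in [9, 14]  -> 2 point(s)
  x = 7: RHS = 12, y in [9, 14]  -> 2 point(s)
  x = 8: RHS = 8, y in [10, 13]  -> 2 point(s)
  x = 9: RHS = 6, y in [11, 12]  -> 2 point(s)
  x = 10: RHS = 12, y in [9, 14]  -> 2 point(s)
  x = 11: RHS = 9, y in [3, 20]  -> 2 point(s)
  x = 12: RHS = 3, y in [7, 16]  -> 2 point(s)
  x = 13: RHS = 0, y in [0]  -> 1 point(s)
  x = 14: RHS = 6, y in [11, 12]  -> 2 point(s)
  x = 15: RHS = 4, y in [2, 21]  -> 2 point(s)
  x = 16: RHS = 0, y in [0]  -> 1 point(s)
  x = 17: RHS = 0, y in [0]  -> 1 point(s)
  x = 19: RHS = 13, y in [6, 17]  -> 2 point(s)
Affine points: 31. Add the point at infinity: total = 32.

#E(F_23) = 32


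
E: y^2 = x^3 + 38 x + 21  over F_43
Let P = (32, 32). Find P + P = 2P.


Doubling: s = (3 x1^2 + a) / (2 y1)
s = (3*32^2 + 38) / (2*32) mod 43 = 15
x3 = s^2 - 2 x1 mod 43 = 15^2 - 2*32 = 32
y3 = s (x1 - x3) - y1 mod 43 = 15 * (32 - 32) - 32 = 11

2P = (32, 11)


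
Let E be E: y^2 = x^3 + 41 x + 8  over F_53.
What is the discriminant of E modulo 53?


4 a^3 + 27 b^2 = 4*41^3 + 27*8^2 = 275684 + 1728 = 277412
Delta = -16 * (277412) = -4438592
Delta mod 53 = 52

Delta = 52 (mod 53)


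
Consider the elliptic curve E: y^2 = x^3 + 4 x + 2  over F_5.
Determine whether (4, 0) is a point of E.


Check whether y^2 = x^3 + 4 x + 2 (mod 5) for (x, y) = (4, 0).
LHS: y^2 = 0^2 mod 5 = 0
RHS: x^3 + 4 x + 2 = 4^3 + 4*4 + 2 mod 5 = 2
LHS != RHS

No, not on the curve


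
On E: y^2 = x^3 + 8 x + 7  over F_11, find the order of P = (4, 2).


Compute successive multiples of P until we hit O:
  1P = (4, 2)
  2P = (1, 7)
  3P = (10, 8)
  4P = (9, 4)
  5P = (3, 5)
  6P = (2, 3)
  7P = (8, 0)
  8P = (2, 8)
  ... (continuing to 14P)
  14P = O

ord(P) = 14


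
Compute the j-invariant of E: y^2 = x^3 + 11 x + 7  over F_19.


Delta = -16(4 a^3 + 27 b^2) mod 19 = 10
-1728 * (4 a)^3 = -1728 * (4*11)^3 mod 19 = 7
j = 7 * 10^(-1) mod 19 = 14

j = 14 (mod 19)


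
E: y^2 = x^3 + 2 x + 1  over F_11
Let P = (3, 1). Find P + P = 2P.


Doubling: s = (3 x1^2 + a) / (2 y1)
s = (3*3^2 + 2) / (2*1) mod 11 = 9
x3 = s^2 - 2 x1 mod 11 = 9^2 - 2*3 = 9
y3 = s (x1 - x3) - y1 mod 11 = 9 * (3 - 9) - 1 = 0

2P = (9, 0)


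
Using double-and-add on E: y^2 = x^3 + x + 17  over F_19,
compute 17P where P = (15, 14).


k = 17 = 10001_2 (binary, LSB first: 10001)
Double-and-add from P = (15, 14):
  bit 0 = 1: acc = O + (15, 14) = (15, 14)
  bit 1 = 0: acc unchanged = (15, 14)
  bit 2 = 0: acc unchanged = (15, 14)
  bit 3 = 0: acc unchanged = (15, 14)
  bit 4 = 1: acc = (15, 14) + (6, 12) = (14, 1)

17P = (14, 1)


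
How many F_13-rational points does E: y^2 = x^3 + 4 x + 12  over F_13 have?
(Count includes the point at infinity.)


For each x in F_13, count y with y^2 = x^3 + 4 x + 12 mod 13:
  x = 0: RHS = 12, y in [5, 8]  -> 2 point(s)
  x = 1: RHS = 4, y in [2, 11]  -> 2 point(s)
  x = 3: RHS = 12, y in [5, 8]  -> 2 point(s)
  x = 4: RHS = 1, y in [1, 12]  -> 2 point(s)
  x = 5: RHS = 1, y in [1, 12]  -> 2 point(s)
  x = 8: RHS = 10, y in [6, 7]  -> 2 point(s)
  x = 9: RHS = 10, y in [6, 7]  -> 2 point(s)
  x = 10: RHS = 12, y in [5, 8]  -> 2 point(s)
  x = 11: RHS = 9, y in [3, 10]  -> 2 point(s)
Affine points: 18. Add the point at infinity: total = 19.

#E(F_13) = 19


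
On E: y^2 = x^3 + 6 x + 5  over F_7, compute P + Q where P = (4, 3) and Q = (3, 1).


P != Q, so use the chord formula.
s = (y2 - y1) / (x2 - x1) = (5) / (6) mod 7 = 2
x3 = s^2 - x1 - x2 mod 7 = 2^2 - 4 - 3 = 4
y3 = s (x1 - x3) - y1 mod 7 = 2 * (4 - 4) - 3 = 4

P + Q = (4, 4)


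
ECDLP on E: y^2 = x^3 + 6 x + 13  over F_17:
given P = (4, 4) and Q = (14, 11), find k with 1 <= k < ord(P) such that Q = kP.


Enumerate multiples of P until we hit Q = (14, 11):
  1P = (4, 4)
  2P = (11, 4)
  3P = (2, 13)
  4P = (10, 6)
  5P = (5, 7)
  6P = (0, 8)
  7P = (14, 6)
  8P = (14, 11)
Match found at i = 8.

k = 8


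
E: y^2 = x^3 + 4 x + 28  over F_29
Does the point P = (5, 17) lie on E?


Check whether y^2 = x^3 + 4 x + 28 (mod 29) for (x, y) = (5, 17).
LHS: y^2 = 17^2 mod 29 = 28
RHS: x^3 + 4 x + 28 = 5^3 + 4*5 + 28 mod 29 = 28
LHS = RHS

Yes, on the curve


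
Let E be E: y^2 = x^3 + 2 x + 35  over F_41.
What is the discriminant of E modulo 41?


4 a^3 + 27 b^2 = 4*2^3 + 27*35^2 = 32 + 33075 = 33107
Delta = -16 * (33107) = -529712
Delta mod 41 = 8

Delta = 8 (mod 41)


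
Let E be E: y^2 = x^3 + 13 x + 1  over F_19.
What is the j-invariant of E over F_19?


Delta = -16(4 a^3 + 27 b^2) mod 19 = 16
-1728 * (4 a)^3 = -1728 * (4*13)^3 mod 19 = 8
j = 8 * 16^(-1) mod 19 = 10

j = 10 (mod 19)


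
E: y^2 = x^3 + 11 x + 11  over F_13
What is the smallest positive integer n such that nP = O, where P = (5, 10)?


Compute successive multiples of P until we hit O:
  1P = (5, 10)
  2P = (12, 8)
  3P = (12, 5)
  4P = (5, 3)
  5P = O

ord(P) = 5


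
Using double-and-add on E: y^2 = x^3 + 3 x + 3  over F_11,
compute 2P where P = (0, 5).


k = 2 = 10_2 (binary, LSB first: 01)
Double-and-add from P = (0, 5):
  bit 0 = 0: acc unchanged = O
  bit 1 = 1: acc = O + (9, 0) = (9, 0)

2P = (9, 0)


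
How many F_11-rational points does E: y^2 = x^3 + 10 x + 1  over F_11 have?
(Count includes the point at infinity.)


For each x in F_11, count y with y^2 = x^3 + 10 x + 1 mod 11:
  x = 0: RHS = 1, y in [1, 10]  -> 2 point(s)
  x = 1: RHS = 1, y in [1, 10]  -> 2 point(s)
  x = 3: RHS = 3, y in [5, 6]  -> 2 point(s)
  x = 5: RHS = 0, y in [0]  -> 1 point(s)
  x = 10: RHS = 1, y in [1, 10]  -> 2 point(s)
Affine points: 9. Add the point at infinity: total = 10.

#E(F_11) = 10


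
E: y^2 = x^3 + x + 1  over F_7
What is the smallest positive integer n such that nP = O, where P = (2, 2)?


Compute successive multiples of P until we hit O:
  1P = (2, 2)
  2P = (0, 1)
  3P = (0, 6)
  4P = (2, 5)
  5P = O

ord(P) = 5


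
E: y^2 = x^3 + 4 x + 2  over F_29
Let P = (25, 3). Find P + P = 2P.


Doubling: s = (3 x1^2 + a) / (2 y1)
s = (3*25^2 + 4) / (2*3) mod 29 = 28
x3 = s^2 - 2 x1 mod 29 = 28^2 - 2*25 = 9
y3 = s (x1 - x3) - y1 mod 29 = 28 * (25 - 9) - 3 = 10

2P = (9, 10)


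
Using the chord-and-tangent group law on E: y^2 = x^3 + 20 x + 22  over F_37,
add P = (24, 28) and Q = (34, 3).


P != Q, so use the chord formula.
s = (y2 - y1) / (x2 - x1) = (12) / (10) mod 37 = 16
x3 = s^2 - x1 - x2 mod 37 = 16^2 - 24 - 34 = 13
y3 = s (x1 - x3) - y1 mod 37 = 16 * (24 - 13) - 28 = 0

P + Q = (13, 0)


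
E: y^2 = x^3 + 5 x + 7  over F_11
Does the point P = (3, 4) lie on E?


Check whether y^2 = x^3 + 5 x + 7 (mod 11) for (x, y) = (3, 4).
LHS: y^2 = 4^2 mod 11 = 5
RHS: x^3 + 5 x + 7 = 3^3 + 5*3 + 7 mod 11 = 5
LHS = RHS

Yes, on the curve


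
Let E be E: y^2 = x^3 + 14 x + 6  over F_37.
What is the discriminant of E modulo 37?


4 a^3 + 27 b^2 = 4*14^3 + 27*6^2 = 10976 + 972 = 11948
Delta = -16 * (11948) = -191168
Delta mod 37 = 11

Delta = 11 (mod 37)


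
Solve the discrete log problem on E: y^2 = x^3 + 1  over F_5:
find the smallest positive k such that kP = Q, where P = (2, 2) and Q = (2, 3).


Enumerate multiples of P until we hit Q = (2, 3):
  1P = (2, 2)
  2P = (0, 4)
  3P = (4, 0)
  4P = (0, 1)
  5P = (2, 3)
Match found at i = 5.

k = 5


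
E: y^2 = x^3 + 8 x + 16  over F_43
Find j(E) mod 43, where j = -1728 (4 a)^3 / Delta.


Delta = -16(4 a^3 + 27 b^2) mod 43 = 2
-1728 * (4 a)^3 = -1728 * (4*8)^3 mod 43 = 27
j = 27 * 2^(-1) mod 43 = 35

j = 35 (mod 43)


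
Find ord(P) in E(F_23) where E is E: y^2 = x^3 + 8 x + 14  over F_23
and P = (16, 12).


Compute successive multiples of P until we hit O:
  1P = (16, 12)
  2P = (4, 8)
  3P = (21, 17)
  4P = (10, 17)
  5P = (6, 18)
  6P = (17, 7)
  7P = (15, 6)
  8P = (5, 8)
  ... (continuing to 22P)
  22P = O

ord(P) = 22


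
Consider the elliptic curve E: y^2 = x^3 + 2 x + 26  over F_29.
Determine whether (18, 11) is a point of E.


Check whether y^2 = x^3 + 2 x + 26 (mod 29) for (x, y) = (18, 11).
LHS: y^2 = 11^2 mod 29 = 5
RHS: x^3 + 2 x + 26 = 18^3 + 2*18 + 26 mod 29 = 7
LHS != RHS

No, not on the curve


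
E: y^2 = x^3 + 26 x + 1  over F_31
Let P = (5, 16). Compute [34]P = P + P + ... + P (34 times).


k = 34 = 100010_2 (binary, LSB first: 010001)
Double-and-add from P = (5, 16):
  bit 0 = 0: acc unchanged = O
  bit 1 = 1: acc = O + (23, 26) = (23, 26)
  bit 2 = 0: acc unchanged = (23, 26)
  bit 3 = 0: acc unchanged = (23, 26)
  bit 4 = 0: acc unchanged = (23, 26)
  bit 5 = 1: acc = (23, 26) + (19, 10) = (5, 15)

34P = (5, 15)


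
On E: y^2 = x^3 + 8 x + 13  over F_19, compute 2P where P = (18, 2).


Doubling: s = (3 x1^2 + a) / (2 y1)
s = (3*18^2 + 8) / (2*2) mod 19 = 17
x3 = s^2 - 2 x1 mod 19 = 17^2 - 2*18 = 6
y3 = s (x1 - x3) - y1 mod 19 = 17 * (18 - 6) - 2 = 12

2P = (6, 12)


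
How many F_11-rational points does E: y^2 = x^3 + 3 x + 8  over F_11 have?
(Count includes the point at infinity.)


For each x in F_11, count y with y^2 = x^3 + 3 x + 8 mod 11:
  x = 1: RHS = 1, y in [1, 10]  -> 2 point(s)
  x = 2: RHS = 0, y in [0]  -> 1 point(s)
  x = 3: RHS = 0, y in [0]  -> 1 point(s)
  x = 5: RHS = 5, y in [4, 7]  -> 2 point(s)
  x = 6: RHS = 0, y in [0]  -> 1 point(s)
  x = 7: RHS = 9, y in [3, 8]  -> 2 point(s)
  x = 8: RHS = 5, y in [4, 7]  -> 2 point(s)
  x = 9: RHS = 5, y in [4, 7]  -> 2 point(s)
  x = 10: RHS = 4, y in [2, 9]  -> 2 point(s)
Affine points: 15. Add the point at infinity: total = 16.

#E(F_11) = 16


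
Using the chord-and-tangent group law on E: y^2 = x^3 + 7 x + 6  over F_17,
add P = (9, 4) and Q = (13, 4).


P != Q, so use the chord formula.
s = (y2 - y1) / (x2 - x1) = (0) / (4) mod 17 = 0
x3 = s^2 - x1 - x2 mod 17 = 0^2 - 9 - 13 = 12
y3 = s (x1 - x3) - y1 mod 17 = 0 * (9 - 12) - 4 = 13

P + Q = (12, 13)


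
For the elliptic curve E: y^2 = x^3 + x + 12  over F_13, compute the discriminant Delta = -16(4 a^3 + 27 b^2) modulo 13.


4 a^3 + 27 b^2 = 4*1^3 + 27*12^2 = 4 + 3888 = 3892
Delta = -16 * (3892) = -62272
Delta mod 13 = 11

Delta = 11 (mod 13)


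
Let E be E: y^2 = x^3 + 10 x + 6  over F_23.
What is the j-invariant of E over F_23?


Delta = -16(4 a^3 + 27 b^2) mod 23 = 5
-1728 * (4 a)^3 = -1728 * (4*10)^3 mod 23 = 4
j = 4 * 5^(-1) mod 23 = 10

j = 10 (mod 23)
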